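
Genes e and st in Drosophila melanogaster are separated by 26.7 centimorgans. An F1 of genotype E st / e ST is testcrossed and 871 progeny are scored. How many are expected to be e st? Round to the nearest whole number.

116

A map distance of 26.7 centimorgans corresponds to a recombination frequency of 0.267.
The F1 is E st / e ST, so e st is a recombinant gamete class with expected frequency r/2 = 0.267/2 = 0.1335.
Expected number = 0.1335 × 871 = 116.28 ≈ 116.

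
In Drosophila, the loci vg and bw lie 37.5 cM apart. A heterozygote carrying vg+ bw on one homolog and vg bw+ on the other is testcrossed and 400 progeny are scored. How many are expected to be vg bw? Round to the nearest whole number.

75

A map distance of 37.5 cM corresponds to a recombination frequency of 0.375.
The F1 is vg+ bw / vg bw+, so vg bw is a recombinant gamete class with expected frequency r/2 = 0.375/2 = 0.1875.
Expected number = 0.1875 × 400 = 75.00 ≈ 75.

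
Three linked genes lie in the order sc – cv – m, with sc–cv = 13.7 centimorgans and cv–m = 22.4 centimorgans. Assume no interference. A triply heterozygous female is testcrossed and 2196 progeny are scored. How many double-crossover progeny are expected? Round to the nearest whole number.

67

Map distances give recombination frequencies of 0.137 and 0.224 for the two intervals.
With no interference, expected double-crossover frequency = 0.137 × 0.224 = 0.03069.
Expected number = 0.03069 × 2196 = 67.39 ≈ 67.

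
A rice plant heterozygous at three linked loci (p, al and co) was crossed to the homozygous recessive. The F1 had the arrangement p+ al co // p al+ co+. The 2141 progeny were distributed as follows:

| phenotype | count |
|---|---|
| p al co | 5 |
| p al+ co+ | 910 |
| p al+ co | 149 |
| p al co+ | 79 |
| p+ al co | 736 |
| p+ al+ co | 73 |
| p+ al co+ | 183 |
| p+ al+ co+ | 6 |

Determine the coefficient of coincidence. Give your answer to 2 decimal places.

The two rarest classes, p al co and p+ al+ co+, are the double crossovers. Comparing them with the parentals, only the p allele has switched, so p is the middle locus and the order is al – p – co.
al–p: (152 + 11)/2141 = 0.0761; p–co: (332 + 11)/2141 = 0.1602.
Expected DCO frequency = 0.0761 × 0.1602 ≈ 0.01219; observed = 11/2141 ≈ 0.00514.
Coefficient of coincidence = 0.00514/0.01219 ≈ 0.42.

0.42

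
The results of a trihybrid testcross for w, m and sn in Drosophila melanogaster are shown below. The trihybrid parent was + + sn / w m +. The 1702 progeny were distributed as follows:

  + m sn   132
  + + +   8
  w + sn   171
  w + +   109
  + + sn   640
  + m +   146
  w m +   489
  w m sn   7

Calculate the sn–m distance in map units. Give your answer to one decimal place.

The two rarest classes, + + + and w m sn, are the double crossovers. Comparing them with the parentals, only the sn allele has switched, so sn is the middle locus and the order is w – sn – m.
Crossovers in the sn–m interval produce the single-crossover classes + m sn and w + + (132 + 109 = 241) plus the double crossovers (15).
RF(sn–m) = (241 + 15) / 1702 = 256/1702 = 0.1504 → 15.0 map units.

15.0 map units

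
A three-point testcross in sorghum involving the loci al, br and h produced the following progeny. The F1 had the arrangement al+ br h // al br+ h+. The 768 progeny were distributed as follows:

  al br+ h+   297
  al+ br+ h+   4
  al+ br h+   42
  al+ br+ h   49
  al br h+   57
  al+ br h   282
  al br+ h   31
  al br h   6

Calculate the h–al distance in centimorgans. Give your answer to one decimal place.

The two rarest classes, al br h and al+ br+ h+, are the double crossovers. Comparing them with the parentals, only the al allele has switched, so al is the middle locus and the order is br – al – h.
Crossovers in the al–h interval produce the single-crossover classes al+ br h+ and al br+ h (42 + 31 = 73) plus the double crossovers (10).
RF(al–h) = (73 + 10) / 768 = 83/768 = 0.1081 → 10.8 centimorgans.

10.8 centimorgans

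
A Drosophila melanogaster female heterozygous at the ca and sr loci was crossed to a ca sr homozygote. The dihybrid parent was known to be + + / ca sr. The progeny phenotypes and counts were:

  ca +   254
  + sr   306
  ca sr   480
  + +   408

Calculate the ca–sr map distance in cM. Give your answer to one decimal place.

The recombinant classes are + sr and ca +: 306 + 254 = 560.
Recombination frequency = 560/1448 = 0.3867 ≈ 38.7%, i.e. 38.7 cM.

38.7 cM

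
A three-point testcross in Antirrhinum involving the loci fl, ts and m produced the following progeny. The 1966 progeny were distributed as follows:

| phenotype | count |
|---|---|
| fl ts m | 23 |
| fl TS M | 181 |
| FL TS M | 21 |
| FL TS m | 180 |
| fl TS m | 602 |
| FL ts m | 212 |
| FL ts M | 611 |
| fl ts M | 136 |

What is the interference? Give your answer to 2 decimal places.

The two most frequent reciprocal classes, fl TS m and FL ts M, are the parental types, so the F1 was fl TS m / FL ts M.
The two rarest classes, fl ts m and FL TS M, are the double crossovers. Comparing them with the parentals, only the ts allele has switched, so ts is the middle locus and the order is m – ts – fl.
m–ts: (393 + 44)/1966 = 0.2223; ts–fl: (316 + 44)/1966 = 0.1831.
Expected DCO frequency = 0.2223 × 0.1831 ≈ 0.04070; observed = 44/1966 ≈ 0.02238.
Coefficient of coincidence = 0.02238/0.04070 ≈ 0.55; interference = 1 − 0.55 = 0.45.

0.45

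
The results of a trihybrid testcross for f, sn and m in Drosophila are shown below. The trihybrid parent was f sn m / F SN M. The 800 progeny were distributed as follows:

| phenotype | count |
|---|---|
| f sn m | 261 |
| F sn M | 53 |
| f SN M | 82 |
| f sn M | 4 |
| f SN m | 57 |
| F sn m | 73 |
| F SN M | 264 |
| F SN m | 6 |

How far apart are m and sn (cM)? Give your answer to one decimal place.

The two rarest classes, f sn M and F SN m, are the double crossovers. Comparing them with the parentals, only the m allele has switched, so m is the middle locus and the order is sn – m – f.
Crossovers in the sn–m interval produce the single-crossover classes f SN m and F sn M (57 + 53 = 110) plus the double crossovers (10).
RF(sn–m) = (110 + 10) / 800 = 120/800 = 0.1500 → 15.0 cM.

15.0 cM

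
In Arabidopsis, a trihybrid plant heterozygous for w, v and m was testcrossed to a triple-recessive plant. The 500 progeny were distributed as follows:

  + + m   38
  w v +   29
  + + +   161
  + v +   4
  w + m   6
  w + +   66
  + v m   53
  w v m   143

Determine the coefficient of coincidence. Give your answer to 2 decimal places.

The two most frequent reciprocal classes, + + + and w v m, are the parental types, so the F1 was + + + / w v m.
The two rarest classes, + v + and w + m, are the double crossovers. Comparing them with the parentals, only the v allele has switched, so v is the middle locus and the order is w – v – m.
w–v: (119 + 10)/500 = 0.2580; v–m: (67 + 10)/500 = 0.1540.
Expected DCO frequency = 0.2580 × 0.1540 ≈ 0.03973; observed = 10/500 ≈ 0.02000.
Coefficient of coincidence = 0.02000/0.03973 ≈ 0.50.

0.50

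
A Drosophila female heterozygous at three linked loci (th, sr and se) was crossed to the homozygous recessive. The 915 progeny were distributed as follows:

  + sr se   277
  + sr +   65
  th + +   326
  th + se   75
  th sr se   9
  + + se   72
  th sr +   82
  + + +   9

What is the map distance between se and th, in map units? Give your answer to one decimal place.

The two most frequent reciprocal classes, th + + and + sr se, are the parental types, so the F1 was th + + / + sr se.
The two rarest classes, + + + and th sr se, are the double crossovers. Comparing them with the parentals, only the th allele has switched, so th is the middle locus and the order is sr – th – se.
Crossovers in the th–se interval produce the single-crossover classes th + se and + sr + (75 + 65 = 140) plus the double crossovers (18).
RF(th–se) = (140 + 18) / 915 = 158/915 = 0.1727 → 17.3 map units.

17.3 map units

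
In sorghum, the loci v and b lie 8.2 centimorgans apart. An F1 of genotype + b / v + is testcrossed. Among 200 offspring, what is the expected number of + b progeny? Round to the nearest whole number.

A map distance of 8.2 centimorgans corresponds to a recombination frequency of 0.082.
The F1 is + b / v +, so + b is a parental gamete class with expected frequency (1 − r)/2 = 0.918/2 = 0.4590.
Expected number = 0.4590 × 200 = 91.80 ≈ 92.

92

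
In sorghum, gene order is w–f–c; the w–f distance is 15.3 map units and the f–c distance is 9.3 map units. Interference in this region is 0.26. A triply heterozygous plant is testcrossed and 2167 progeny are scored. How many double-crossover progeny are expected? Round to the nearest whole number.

23

Map distances give recombination frequencies of 0.153 and 0.093 for the two intervals.
With interference 0.26 (so coincidence = 0.74), expected double-crossover frequency = 0.153 × 0.093 × 0.74 = 0.01053.
Expected number = 0.01053 × 2167 = 22.82 ≈ 23.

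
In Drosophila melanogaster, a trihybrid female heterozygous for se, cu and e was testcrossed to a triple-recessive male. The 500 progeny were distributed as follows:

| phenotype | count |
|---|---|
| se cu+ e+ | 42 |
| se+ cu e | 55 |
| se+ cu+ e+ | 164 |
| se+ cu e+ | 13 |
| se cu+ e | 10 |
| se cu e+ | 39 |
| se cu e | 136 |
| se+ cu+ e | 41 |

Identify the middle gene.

The two most frequent reciprocal classes, se cu e and se+ cu+ e+, are the parental types, so the F1 was se cu e / se+ cu+ e+.
The two rarest classes, se cu+ e and se+ cu e+, are the double crossovers. Comparing them with the parentals, only the cu allele has switched, so cu is the middle locus and the order is e – cu – se.

cu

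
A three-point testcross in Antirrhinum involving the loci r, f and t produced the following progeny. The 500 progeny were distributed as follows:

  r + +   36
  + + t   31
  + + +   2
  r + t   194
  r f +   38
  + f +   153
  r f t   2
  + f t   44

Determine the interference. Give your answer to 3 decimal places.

The two most frequent reciprocal classes, + f + and r + t, are the parental types, so the F1 was + f + / r + t.
The two rarest classes, + + + and r f t, are the double crossovers. Comparing them with the parentals, only the f allele has switched, so f is the middle locus and the order is t – f – r.
t–f: (80 + 4)/500 = 0.1680; f–r: (69 + 4)/500 = 0.1460.
Expected DCO frequency = 0.1680 × 0.1460 ≈ 0.02453; observed = 4/500 ≈ 0.00800.
Coefficient of coincidence = 0.00800/0.02453 ≈ 0.326; interference = 1 − 0.326 = 0.674.

0.674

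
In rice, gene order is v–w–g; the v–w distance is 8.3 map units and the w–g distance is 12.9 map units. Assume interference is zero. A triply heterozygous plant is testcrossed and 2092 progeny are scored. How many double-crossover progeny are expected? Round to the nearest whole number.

22

Map distances give recombination frequencies of 0.083 and 0.129 for the two intervals.
With no interference, expected double-crossover frequency = 0.083 × 0.129 = 0.01071.
Expected number = 0.01071 × 2092 = 22.40 ≈ 22.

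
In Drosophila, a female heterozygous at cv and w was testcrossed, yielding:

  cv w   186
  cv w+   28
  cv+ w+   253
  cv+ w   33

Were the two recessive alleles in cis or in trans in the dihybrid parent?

cis

The two most frequent classes are cv+ w+ (253) and cv w (186); these are the parental (non-recombinant) types.
So the F1 carried cv+ w+ on one chromosome and cv w on the other — the recessive alleles are on the same chromosome (cis / coupling).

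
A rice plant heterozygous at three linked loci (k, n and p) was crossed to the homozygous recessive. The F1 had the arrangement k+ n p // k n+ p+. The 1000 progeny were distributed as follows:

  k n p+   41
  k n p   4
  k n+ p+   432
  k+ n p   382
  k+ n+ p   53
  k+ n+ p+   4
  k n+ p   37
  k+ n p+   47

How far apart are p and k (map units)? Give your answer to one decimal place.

The two rarest classes, k n p and k+ n+ p+, are the double crossovers. Comparing them with the parentals, only the k allele has switched, so k is the middle locus and the order is n – k – p.
Crossovers in the k–p interval produce the single-crossover classes k+ n p+ and k n+ p (47 + 37 = 84) plus the double crossovers (8).
RF(k–p) = (84 + 8) / 1000 = 92/1000 = 0.0920 → 9.2 map units.

9.2 map units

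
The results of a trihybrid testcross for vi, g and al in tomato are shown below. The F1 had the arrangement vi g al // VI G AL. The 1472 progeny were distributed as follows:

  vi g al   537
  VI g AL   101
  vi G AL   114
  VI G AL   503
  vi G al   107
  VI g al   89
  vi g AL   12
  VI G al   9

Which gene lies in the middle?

The two rarest classes, vi g AL and VI G al, are the double crossovers. Comparing them with the parentals, only the al allele has switched, so al is the middle locus and the order is g – al – vi.

al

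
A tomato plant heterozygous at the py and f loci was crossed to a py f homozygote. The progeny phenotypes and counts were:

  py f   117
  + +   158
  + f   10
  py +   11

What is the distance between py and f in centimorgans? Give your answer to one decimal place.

The two most frequent classes, + + (158) and py f (117), are the parental types, so the F1 was + + / py f.
The recombinant classes are + f and py +: 10 + 11 = 21.
Recombination frequency = 21/296 = 0.0709 ≈ 7.1%, i.e. 7.1 centimorgans.

7.1 centimorgans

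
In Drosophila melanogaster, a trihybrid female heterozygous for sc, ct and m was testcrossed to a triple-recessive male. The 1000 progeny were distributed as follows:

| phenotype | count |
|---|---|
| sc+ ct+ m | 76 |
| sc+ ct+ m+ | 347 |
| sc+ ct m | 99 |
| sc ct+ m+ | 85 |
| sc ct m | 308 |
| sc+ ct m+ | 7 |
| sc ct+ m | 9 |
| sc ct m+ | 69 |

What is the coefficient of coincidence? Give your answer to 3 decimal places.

0.497

The two most frequent reciprocal classes, sc+ ct+ m+ and sc ct m, are the parental types, so the F1 was sc+ ct+ m+ / sc ct m.
The two rarest classes, sc+ ct m+ and sc ct+ m, are the double crossovers. Comparing them with the parentals, only the ct allele has switched, so ct is the middle locus and the order is sc – ct – m.
sc–ct: (184 + 16)/1000 = 0.2000; ct–m: (145 + 16)/1000 = 0.1610.
Expected DCO frequency = 0.2000 × 0.1610 ≈ 0.03220; observed = 16/1000 ≈ 0.01600.
Coefficient of coincidence = 0.01600/0.03220 ≈ 0.497.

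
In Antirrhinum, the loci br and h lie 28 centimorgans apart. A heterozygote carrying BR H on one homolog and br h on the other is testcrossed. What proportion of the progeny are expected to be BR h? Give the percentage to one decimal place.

A map distance of 28 centimorgans corresponds to a recombination frequency of 0.280.
The F1 is BR H / br h, so BR h is a recombinant gamete class with expected frequency r/2 = 0.280/2 = 0.1400.
That is 0.1400 = 14.0% of the progeny.

14.0%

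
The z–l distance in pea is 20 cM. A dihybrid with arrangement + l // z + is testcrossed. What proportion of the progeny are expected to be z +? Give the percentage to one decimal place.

40.0%

A map distance of 20 cM corresponds to a recombination frequency of 0.200.
The F1 is + l / z +, so z + is a parental gamete class with expected frequency (1 − r)/2 = 0.800/2 = 0.4000.
That is 0.4000 = 40.0% of the progeny.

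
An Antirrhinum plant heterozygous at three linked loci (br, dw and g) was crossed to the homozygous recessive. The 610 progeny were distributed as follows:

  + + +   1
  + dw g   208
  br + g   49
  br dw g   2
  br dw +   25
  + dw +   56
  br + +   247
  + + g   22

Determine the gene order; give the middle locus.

br

The two most frequent reciprocal classes, br + + and + dw g, are the parental types, so the F1 was br + + / + dw g.
The two rarest classes, + + + and br dw g, are the double crossovers. Comparing them with the parentals, only the br allele has switched, so br is the middle locus and the order is g – br – dw.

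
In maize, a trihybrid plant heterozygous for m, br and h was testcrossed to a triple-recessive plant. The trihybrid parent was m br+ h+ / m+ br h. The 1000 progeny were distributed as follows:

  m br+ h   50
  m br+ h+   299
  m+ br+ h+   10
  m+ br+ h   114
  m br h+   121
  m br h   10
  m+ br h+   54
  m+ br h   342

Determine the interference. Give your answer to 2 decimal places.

0.37

The two rarest classes, m+ br+ h+ and m br h, are the double crossovers. Comparing them with the parentals, only the m allele has switched, so m is the middle locus and the order is br – m – h.
br–m: (235 + 20)/1000 = 0.2550; m–h: (104 + 20)/1000 = 0.1240.
Expected DCO frequency = 0.2550 × 0.1240 ≈ 0.03162; observed = 20/1000 ≈ 0.02000.
Coefficient of coincidence = 0.02000/0.03162 ≈ 0.63; interference = 1 − 0.63 = 0.37.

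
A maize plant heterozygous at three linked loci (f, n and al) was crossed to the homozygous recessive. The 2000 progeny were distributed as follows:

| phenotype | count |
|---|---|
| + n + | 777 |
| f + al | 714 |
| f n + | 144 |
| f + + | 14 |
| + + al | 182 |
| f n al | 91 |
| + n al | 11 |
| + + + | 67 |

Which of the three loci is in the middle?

The two most frequent reciprocal classes, + n + and f + al, are the parental types, so the F1 was + n + / f + al.
The two rarest classes, + n al and f + +, are the double crossovers. Comparing them with the parentals, only the al allele has switched, so al is the middle locus and the order is f – al – n.

al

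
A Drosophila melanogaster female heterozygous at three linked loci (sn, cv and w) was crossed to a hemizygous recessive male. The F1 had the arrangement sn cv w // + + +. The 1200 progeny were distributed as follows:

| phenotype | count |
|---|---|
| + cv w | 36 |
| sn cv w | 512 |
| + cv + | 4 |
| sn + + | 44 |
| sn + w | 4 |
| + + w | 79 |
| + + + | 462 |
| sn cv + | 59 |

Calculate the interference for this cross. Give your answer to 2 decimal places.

The two rarest classes, sn + w and + cv +, are the double crossovers. Comparing them with the parentals, only the cv allele has switched, so cv is the middle locus and the order is sn – cv – w.
sn–cv: (80 + 8)/1200 = 0.0733; cv–w: (138 + 8)/1200 = 0.1217.
Expected DCO frequency = 0.0733 × 0.1217 ≈ 0.00892; observed = 8/1200 ≈ 0.00667.
Coefficient of coincidence = 0.00667/0.00892 ≈ 0.75; interference = 1 − 0.75 = 0.25.

0.25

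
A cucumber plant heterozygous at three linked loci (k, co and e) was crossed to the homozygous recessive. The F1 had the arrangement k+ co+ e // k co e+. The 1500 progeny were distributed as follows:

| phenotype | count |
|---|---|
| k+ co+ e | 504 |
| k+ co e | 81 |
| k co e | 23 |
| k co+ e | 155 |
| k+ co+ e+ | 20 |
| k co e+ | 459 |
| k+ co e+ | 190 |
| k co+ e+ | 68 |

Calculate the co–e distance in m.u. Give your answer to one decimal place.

The two rarest classes, k+ co+ e+ and k co e, are the double crossovers. Comparing them with the parentals, only the e allele has switched, so e is the middle locus and the order is co – e – k.
Crossovers in the co–e interval produce the single-crossover classes k+ co e and k co+ e+ (81 + 68 = 149) plus the double crossovers (43).
RF(co–e) = (149 + 43) / 1500 = 192/1500 = 0.1280 → 12.8 m.u.

12.8 m.u.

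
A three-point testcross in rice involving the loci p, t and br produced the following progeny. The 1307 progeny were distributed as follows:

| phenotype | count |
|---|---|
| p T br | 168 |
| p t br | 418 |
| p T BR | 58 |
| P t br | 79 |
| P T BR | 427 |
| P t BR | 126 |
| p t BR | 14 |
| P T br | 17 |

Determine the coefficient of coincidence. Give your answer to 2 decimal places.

The two most frequent reciprocal classes, p t br and P T BR, are the parental types, so the F1 was p t br / P T BR.
The two rarest classes, p t BR and P T br, are the double crossovers. Comparing them with the parentals, only the br allele has switched, so br is the middle locus and the order is p – br – t.
p–br: (137 + 31)/1307 = 0.1285; br–t: (294 + 31)/1307 = 0.2487.
Expected DCO frequency = 0.1285 × 0.2487 ≈ 0.03196; observed = 31/1307 ≈ 0.02372.
Coefficient of coincidence = 0.02372/0.03196 ≈ 0.74.

0.74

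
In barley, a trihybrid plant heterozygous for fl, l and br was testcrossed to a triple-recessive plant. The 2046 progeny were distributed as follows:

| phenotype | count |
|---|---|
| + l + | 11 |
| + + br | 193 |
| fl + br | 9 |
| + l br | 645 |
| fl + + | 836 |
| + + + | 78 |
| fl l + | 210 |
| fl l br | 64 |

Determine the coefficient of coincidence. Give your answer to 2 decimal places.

0.60

The two most frequent reciprocal classes, fl + + and + l br, are the parental types, so the F1 was fl + + / + l br.
The two rarest classes, fl + br and + l +, are the double crossovers. Comparing them with the parentals, only the br allele has switched, so br is the middle locus and the order is l – br – fl.
l–br: (403 + 20)/2046 = 0.2067; br–fl: (142 + 20)/2046 = 0.0792.
Expected DCO frequency = 0.2067 × 0.0792 ≈ 0.01637; observed = 20/2046 ≈ 0.00978.
Coefficient of coincidence = 0.00978/0.01637 ≈ 0.60.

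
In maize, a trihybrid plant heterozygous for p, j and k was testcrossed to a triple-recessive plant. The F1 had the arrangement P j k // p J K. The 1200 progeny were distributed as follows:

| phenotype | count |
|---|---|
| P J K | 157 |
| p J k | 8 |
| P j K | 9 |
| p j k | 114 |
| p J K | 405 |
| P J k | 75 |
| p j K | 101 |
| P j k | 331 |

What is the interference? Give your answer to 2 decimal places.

0.63

The two rarest classes, P j K and p J k, are the double crossovers. Comparing them with the parentals, only the k allele has switched, so k is the middle locus and the order is p – k – j.
p–k: (271 + 17)/1200 = 0.2400; k–j: (176 + 17)/1200 = 0.1608.
Expected DCO frequency = 0.2400 × 0.1608 ≈ 0.03859; observed = 17/1200 ≈ 0.01417.
Coefficient of coincidence = 0.01417/0.03859 ≈ 0.37; interference = 1 − 0.37 = 0.63.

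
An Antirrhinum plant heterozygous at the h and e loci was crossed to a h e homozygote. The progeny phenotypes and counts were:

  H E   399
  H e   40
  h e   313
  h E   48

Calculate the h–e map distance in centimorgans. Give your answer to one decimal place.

11.0 centimorgans

The two most frequent classes, H E (399) and h e (313), are the parental types, so the F1 was H E / h e.
The recombinant classes are H e and h E: 40 + 48 = 88.
Recombination frequency = 88/800 = 0.1100 ≈ 11.0%, i.e. 11.0 centimorgans.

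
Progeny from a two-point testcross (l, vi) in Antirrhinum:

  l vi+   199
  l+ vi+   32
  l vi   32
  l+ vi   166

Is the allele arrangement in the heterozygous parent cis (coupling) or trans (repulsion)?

trans

The two most frequent classes are l+ vi (166) and l vi+ (199); these are the parental (non-recombinant) types.
So the F1 carried l+ vi on one chromosome and l vi+ on the other — the recessive alleles are on opposite chromosomes (trans / repulsion).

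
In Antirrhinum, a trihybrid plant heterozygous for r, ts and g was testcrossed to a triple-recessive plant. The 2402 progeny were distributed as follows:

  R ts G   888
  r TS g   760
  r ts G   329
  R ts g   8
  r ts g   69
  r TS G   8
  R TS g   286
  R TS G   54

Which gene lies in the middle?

g

The two most frequent reciprocal classes, r TS g and R ts G, are the parental types, so the F1 was r TS g / R ts G.
The two rarest classes, r TS G and R ts g, are the double crossovers. Comparing them with the parentals, only the g allele has switched, so g is the middle locus and the order is ts – g – r.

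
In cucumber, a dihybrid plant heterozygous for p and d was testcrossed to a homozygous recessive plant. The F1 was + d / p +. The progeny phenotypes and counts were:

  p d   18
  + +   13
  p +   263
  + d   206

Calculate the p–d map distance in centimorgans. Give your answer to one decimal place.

6.2 centimorgans

The recombinant classes are + + and p d: 13 + 18 = 31.
Recombination frequency = 31/500 = 0.0620 ≈ 6.2%, i.e. 6.2 centimorgans.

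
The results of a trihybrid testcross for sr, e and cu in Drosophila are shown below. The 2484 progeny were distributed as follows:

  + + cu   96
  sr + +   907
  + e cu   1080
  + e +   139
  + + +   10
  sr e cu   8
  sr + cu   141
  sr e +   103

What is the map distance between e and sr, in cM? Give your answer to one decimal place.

8.7 cM

The two most frequent reciprocal classes, + e cu and sr + +, are the parental types, so the F1 was + e cu / sr + +.
The two rarest classes, sr e cu and + + +, are the double crossovers. Comparing them with the parentals, only the sr allele has switched, so sr is the middle locus and the order is cu – sr – e.
Crossovers in the sr–e interval produce the single-crossover classes + + cu and sr e + (96 + 103 = 199) plus the double crossovers (18).
RF(sr–e) = (199 + 18) / 2484 = 217/2484 = 0.0874 → 8.7 cM.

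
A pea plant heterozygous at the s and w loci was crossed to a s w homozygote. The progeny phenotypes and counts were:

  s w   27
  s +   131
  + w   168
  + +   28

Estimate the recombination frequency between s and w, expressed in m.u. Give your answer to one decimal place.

15.5 m.u.

The two most frequent classes, + w (168) and s + (131), are the parental types, so the F1 was + w / s +.
The recombinant classes are + + and s w: 28 + 27 = 55.
Recombination frequency = 55/354 = 0.1554 ≈ 15.5%, i.e. 15.5 m.u.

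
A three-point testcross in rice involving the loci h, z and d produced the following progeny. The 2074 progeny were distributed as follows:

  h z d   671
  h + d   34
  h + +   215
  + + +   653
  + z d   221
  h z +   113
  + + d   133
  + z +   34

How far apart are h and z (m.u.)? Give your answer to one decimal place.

24.3 m.u.

The two most frequent reciprocal classes, + + + and h z d, are the parental types, so the F1 was + + + / h z d.
The two rarest classes, + z + and h + d, are the double crossovers. Comparing them with the parentals, only the z allele has switched, so z is the middle locus and the order is h – z – d.
Crossovers in the h–z interval produce the single-crossover classes h + + and + z d (215 + 221 = 436) plus the double crossovers (68).
RF(h–z) = (436 + 68) / 2074 = 504/2074 = 0.2430 → 24.3 m.u.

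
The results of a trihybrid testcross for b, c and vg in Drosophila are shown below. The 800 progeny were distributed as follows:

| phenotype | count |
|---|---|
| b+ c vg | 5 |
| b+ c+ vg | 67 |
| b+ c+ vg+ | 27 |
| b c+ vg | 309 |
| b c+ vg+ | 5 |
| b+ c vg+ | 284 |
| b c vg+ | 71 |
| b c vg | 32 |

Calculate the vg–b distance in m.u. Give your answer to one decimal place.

The two most frequent reciprocal classes, b+ c vg+ and b c+ vg, are the parental types, so the F1 was b+ c vg+ / b c+ vg.
The two rarest classes, b+ c vg and b c+ vg+, are the double crossovers. Comparing them with the parentals, only the vg allele has switched, so vg is the middle locus and the order is b – vg – c.
Crossovers in the b–vg interval produce the single-crossover classes b c vg+ and b+ c+ vg (71 + 67 = 138) plus the double crossovers (10).
RF(b–vg) = (138 + 10) / 800 = 148/800 = 0.1850 → 18.5 m.u.

18.5 m.u.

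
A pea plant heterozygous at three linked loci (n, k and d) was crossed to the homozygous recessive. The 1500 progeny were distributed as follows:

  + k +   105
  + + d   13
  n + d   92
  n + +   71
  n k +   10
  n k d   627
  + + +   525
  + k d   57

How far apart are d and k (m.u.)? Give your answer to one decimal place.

14.7 m.u.

The two most frequent reciprocal classes, n k d and + + +, are the parental types, so the F1 was n k d / + + +.
The two rarest classes, n k + and + + d, are the double crossovers. Comparing them with the parentals, only the d allele has switched, so d is the middle locus and the order is k – d – n.
Crossovers in the k–d interval produce the single-crossover classes n + d and + k + (92 + 105 = 197) plus the double crossovers (23).
RF(k–d) = (197 + 23) / 1500 = 220/1500 = 0.1467 → 14.7 m.u.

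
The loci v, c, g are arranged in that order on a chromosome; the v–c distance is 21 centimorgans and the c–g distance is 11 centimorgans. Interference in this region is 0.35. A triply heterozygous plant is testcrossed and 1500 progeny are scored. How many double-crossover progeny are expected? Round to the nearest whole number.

Map distances give recombination frequencies of 0.210 and 0.110 for the two intervals.
With interference 0.35 (so coincidence = 0.65), expected double-crossover frequency = 0.210 × 0.110 × 0.65 = 0.01502.
Expected number = 0.01502 × 1500 = 22.52 ≈ 23.

23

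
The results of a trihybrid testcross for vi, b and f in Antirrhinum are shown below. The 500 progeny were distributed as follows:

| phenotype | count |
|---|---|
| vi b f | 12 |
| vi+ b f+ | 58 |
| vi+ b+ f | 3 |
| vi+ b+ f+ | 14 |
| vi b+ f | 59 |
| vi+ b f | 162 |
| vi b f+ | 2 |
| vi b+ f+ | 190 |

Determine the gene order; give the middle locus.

The two most frequent reciprocal classes, vi b+ f+ and vi+ b f, are the parental types, so the F1 was vi b+ f+ / vi+ b f.
The two rarest classes, vi b f+ and vi+ b+ f, are the double crossovers. Comparing them with the parentals, only the b allele has switched, so b is the middle locus and the order is vi – b – f.

b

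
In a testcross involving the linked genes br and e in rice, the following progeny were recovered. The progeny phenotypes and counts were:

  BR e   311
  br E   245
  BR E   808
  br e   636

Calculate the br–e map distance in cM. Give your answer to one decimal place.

27.8 cM

The two most frequent classes, BR E (808) and br e (636), are the parental types, so the F1 was BR E / br e.
The recombinant classes are BR e and br E: 311 + 245 = 556.
Recombination frequency = 556/2000 = 0.2780 ≈ 27.8%, i.e. 27.8 cM.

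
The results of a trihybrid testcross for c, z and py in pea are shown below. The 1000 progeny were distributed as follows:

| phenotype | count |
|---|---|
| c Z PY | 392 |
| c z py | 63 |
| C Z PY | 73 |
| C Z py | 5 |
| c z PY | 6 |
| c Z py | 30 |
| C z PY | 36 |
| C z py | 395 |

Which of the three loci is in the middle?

The two most frequent reciprocal classes, c Z PY and C z py, are the parental types, so the F1 was c Z PY / C z py.
The two rarest classes, c z PY and C Z py, are the double crossovers. Comparing them with the parentals, only the z allele has switched, so z is the middle locus and the order is py – z – c.

z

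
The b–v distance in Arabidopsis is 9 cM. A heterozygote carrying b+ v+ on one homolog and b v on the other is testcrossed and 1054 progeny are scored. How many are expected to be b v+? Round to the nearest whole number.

A map distance of 9 cM corresponds to a recombination frequency of 0.090.
The F1 is b+ v+ / b v, so b v+ is a recombinant gamete class with expected frequency r/2 = 0.090/2 = 0.0450.
Expected number = 0.0450 × 1054 = 47.43 ≈ 47.

47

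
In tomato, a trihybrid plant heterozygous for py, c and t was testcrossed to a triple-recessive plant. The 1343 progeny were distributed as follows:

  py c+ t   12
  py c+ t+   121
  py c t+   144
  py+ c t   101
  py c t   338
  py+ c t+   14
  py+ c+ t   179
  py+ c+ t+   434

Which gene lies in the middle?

c

The two most frequent reciprocal classes, py+ c+ t+ and py c t, are the parental types, so the F1 was py+ c+ t+ / py c t.
The two rarest classes, py+ c t+ and py c+ t, are the double crossovers. Comparing them with the parentals, only the c allele has switched, so c is the middle locus and the order is t – c – py.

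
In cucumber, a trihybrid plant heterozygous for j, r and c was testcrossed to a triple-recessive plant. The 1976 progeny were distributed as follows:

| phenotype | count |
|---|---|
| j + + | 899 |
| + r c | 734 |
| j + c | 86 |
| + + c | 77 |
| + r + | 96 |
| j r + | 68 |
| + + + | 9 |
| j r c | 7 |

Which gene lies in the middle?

j

The two most frequent reciprocal classes, + r c and j + +, are the parental types, so the F1 was + r c / j + +.
The two rarest classes, j r c and + + +, are the double crossovers. Comparing them with the parentals, only the j allele has switched, so j is the middle locus and the order is c – j – r.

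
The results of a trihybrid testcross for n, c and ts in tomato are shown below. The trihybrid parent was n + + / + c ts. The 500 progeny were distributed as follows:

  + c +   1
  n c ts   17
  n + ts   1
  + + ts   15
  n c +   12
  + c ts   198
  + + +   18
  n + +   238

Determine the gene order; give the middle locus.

The two rarest classes, n + ts and + c +, are the double crossovers. Comparing them with the parentals, only the ts allele has switched, so ts is the middle locus and the order is c – ts – n.

ts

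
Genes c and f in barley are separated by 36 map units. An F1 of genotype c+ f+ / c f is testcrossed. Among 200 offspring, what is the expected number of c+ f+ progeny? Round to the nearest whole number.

A map distance of 36 map units corresponds to a recombination frequency of 0.360.
The F1 is c+ f+ / c f, so c+ f+ is a parental gamete class with expected frequency (1 − r)/2 = 0.640/2 = 0.3200.
Expected number = 0.3200 × 200 = 64.00 ≈ 64.

64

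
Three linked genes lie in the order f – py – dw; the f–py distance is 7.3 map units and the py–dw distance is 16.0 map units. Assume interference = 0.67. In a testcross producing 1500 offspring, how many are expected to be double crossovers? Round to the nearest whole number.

Map distances give recombination frequencies of 0.073 and 0.160 for the two intervals.
With interference 0.67 (so coincidence = 0.33), expected double-crossover frequency = 0.073 × 0.160 × 0.33 = 0.00385.
Expected number = 0.00385 × 1500 = 5.78 ≈ 6.

6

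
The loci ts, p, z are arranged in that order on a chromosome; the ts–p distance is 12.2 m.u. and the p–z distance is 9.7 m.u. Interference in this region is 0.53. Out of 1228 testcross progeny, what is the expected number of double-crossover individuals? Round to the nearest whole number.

Map distances give recombination frequencies of 0.122 and 0.097 for the two intervals.
With interference 0.53 (so coincidence = 0.47), expected double-crossover frequency = 0.122 × 0.097 × 0.47 = 0.00556.
Expected number = 0.00556 × 1228 = 6.83 ≈ 7.

7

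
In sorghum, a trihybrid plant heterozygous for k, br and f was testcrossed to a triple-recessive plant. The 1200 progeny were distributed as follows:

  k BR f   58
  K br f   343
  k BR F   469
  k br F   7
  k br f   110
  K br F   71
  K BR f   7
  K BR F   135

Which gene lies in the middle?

br

The two most frequent reciprocal classes, k BR F and K br f, are the parental types, so the F1 was k BR F / K br f.
The two rarest classes, k br F and K BR f, are the double crossovers. Comparing them with the parentals, only the br allele has switched, so br is the middle locus and the order is k – br – f.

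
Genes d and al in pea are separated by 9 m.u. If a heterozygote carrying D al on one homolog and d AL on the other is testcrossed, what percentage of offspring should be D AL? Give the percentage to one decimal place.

4.5%

A map distance of 9 m.u. corresponds to a recombination frequency of 0.090.
The F1 is D al / d AL, so D AL is a recombinant gamete class with expected frequency r/2 = 0.090/2 = 0.0450.
That is 0.0450 = 4.5% of the progeny.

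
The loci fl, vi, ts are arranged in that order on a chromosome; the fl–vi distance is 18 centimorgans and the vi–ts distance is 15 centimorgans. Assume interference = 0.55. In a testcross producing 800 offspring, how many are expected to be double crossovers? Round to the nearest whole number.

10

Map distances give recombination frequencies of 0.180 and 0.150 for the two intervals.
With interference 0.55 (so coincidence = 0.45), expected double-crossover frequency = 0.180 × 0.150 × 0.45 = 0.01215.
Expected number = 0.01215 × 800 = 9.72 ≈ 10.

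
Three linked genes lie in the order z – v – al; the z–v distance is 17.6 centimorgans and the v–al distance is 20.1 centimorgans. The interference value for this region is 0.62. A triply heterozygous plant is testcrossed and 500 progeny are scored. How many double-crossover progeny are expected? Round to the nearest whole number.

Map distances give recombination frequencies of 0.176 and 0.201 for the two intervals.
With interference 0.62 (so coincidence = 0.38), expected double-crossover frequency = 0.176 × 0.201 × 0.38 = 0.01344.
Expected number = 0.01344 × 500 = 6.72 ≈ 7.

7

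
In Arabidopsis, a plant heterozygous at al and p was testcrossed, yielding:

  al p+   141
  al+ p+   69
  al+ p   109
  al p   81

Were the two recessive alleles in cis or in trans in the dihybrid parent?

trans

The two most frequent classes are al+ p (109) and al p+ (141); these are the parental (non-recombinant) types.
So the F1 carried al+ p on one chromosome and al p+ on the other — the recessive alleles are on opposite chromosomes (trans / repulsion).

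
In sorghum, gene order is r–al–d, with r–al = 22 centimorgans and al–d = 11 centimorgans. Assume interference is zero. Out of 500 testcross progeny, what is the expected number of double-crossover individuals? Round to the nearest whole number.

12

Map distances give recombination frequencies of 0.220 and 0.110 for the two intervals.
With no interference, expected double-crossover frequency = 0.220 × 0.110 = 0.02420.
Expected number = 0.02420 × 500 = 12.10 ≈ 12.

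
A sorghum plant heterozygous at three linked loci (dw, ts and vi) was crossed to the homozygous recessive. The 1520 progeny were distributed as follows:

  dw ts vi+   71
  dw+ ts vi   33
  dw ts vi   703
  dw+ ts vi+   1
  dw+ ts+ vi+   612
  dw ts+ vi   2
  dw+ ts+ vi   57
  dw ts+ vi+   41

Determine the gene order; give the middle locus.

The two most frequent reciprocal classes, dw ts vi and dw+ ts+ vi+, are the parental types, so the F1 was dw ts vi / dw+ ts+ vi+.
The two rarest classes, dw ts+ vi and dw+ ts vi+, are the double crossovers. Comparing them with the parentals, only the ts allele has switched, so ts is the middle locus and the order is dw – ts – vi.

ts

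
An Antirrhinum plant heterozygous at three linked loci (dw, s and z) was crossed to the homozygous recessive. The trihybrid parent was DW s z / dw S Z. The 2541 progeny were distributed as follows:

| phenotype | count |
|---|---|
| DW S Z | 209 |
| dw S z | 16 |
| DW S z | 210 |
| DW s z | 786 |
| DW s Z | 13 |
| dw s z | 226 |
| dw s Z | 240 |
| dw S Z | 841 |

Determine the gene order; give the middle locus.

z

The two rarest classes, DW s Z and dw S z, are the double crossovers. Comparing them with the parentals, only the z allele has switched, so z is the middle locus and the order is s – z – dw.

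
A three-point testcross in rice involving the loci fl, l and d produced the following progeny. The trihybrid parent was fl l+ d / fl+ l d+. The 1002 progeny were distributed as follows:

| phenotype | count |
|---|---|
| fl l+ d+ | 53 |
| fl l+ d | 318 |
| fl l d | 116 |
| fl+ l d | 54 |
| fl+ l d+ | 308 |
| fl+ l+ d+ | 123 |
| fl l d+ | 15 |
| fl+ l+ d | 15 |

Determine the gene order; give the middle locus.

The two rarest classes, fl+ l+ d and fl l d+, are the double crossovers. Comparing them with the parentals, only the fl allele has switched, so fl is the middle locus and the order is l – fl – d.

fl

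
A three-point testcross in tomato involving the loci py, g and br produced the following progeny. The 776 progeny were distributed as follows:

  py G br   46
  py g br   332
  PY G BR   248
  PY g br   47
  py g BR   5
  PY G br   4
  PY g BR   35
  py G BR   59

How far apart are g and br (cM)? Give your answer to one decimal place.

11.6 cM

The two most frequent reciprocal classes, PY G BR and py g br, are the parental types, so the F1 was PY G BR / py g br.
The two rarest classes, PY G br and py g BR, are the double crossovers. Comparing them with the parentals, only the br allele has switched, so br is the middle locus and the order is g – br – py.
Crossovers in the g–br interval produce the single-crossover classes PY g BR and py G br (35 + 46 = 81) plus the double crossovers (9).
RF(g–br) = (81 + 9) / 776 = 90/776 = 0.1160 → 11.6 cM.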